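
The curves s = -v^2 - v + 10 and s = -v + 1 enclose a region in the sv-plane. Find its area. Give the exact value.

36

Both boundary curves give s as a function of v, so integrate with respect to v. Setting them equal: -v^2 + 9 = 0, i.e. -(v - 3)*(v + 3) = 0, so they meet at v = -3, 3.
For v in [-3, 3], s = -v^2 - v + 10 is on the right; area = ∫[-3,3] (-v^2 + 9) dv = 36.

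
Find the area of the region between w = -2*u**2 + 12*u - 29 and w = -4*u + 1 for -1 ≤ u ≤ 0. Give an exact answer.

116/3

On [-1, 0], (-2*u**2 + 12*u - 29) - (-4*u + 1) = -2*u**2 + 16*u - 30 is ≤ 0 throughout, so the area is a single integral of |-2*u**2 + 16*u - 30|.
∫[-1,0] (-2*u**2 + 16*u - 30) du = -116/3; the area of that piece is 116/3.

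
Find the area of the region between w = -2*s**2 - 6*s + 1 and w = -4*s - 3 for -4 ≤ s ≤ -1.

The difference (-2*s**2 - 6*s + 1) - (-4*s - 3) = -2*s**2 - 2*s + 4 changes sign at s = -2 inside [-4, -1], so split the integral there.
∫[-4,-2] (-2*s**2 - 2*s + 4) ds = -52/3; the area of that piece is 52/3.
∫[-2,-1] (-2*s**2 - 2*s + 4) ds = 7/3.
Total area = 52/3 + 7/3 = 59/3.

59/3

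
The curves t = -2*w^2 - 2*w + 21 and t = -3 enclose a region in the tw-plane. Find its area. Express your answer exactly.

Both boundary curves give t as a function of w, so integrate with respect to w. Setting them equal: -2*w^2 - 2*w + 24 = 0, i.e. -2*(w - 3)*(w + 4) = 0, so they meet at w = -4, 3.
For w in [-4, 3], t = -2*w^2 - 2*w + 21 is on the right; area = ∫[-4,3] (-2*w^2 - 2*w + 24) dw = 343/3.

343/3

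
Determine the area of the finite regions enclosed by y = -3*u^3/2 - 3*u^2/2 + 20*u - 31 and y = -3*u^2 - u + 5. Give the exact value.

1741/8

Set the curves equal: -3*u^3/2 - 3*u^2/2 + 20*u - 31 = -3*u^2 - u + 5, so -3*u^3/2 + 3*u^2/2 + 21*u - 36 = 0, which factors as -3*(u - 3)*(u - 2)*(u + 4)/2 = 0. The curves meet at u = -4, 2, 3.
On [-4, 2], y = -3*u^2 - u + 5 is on top; that piece has area ∫[-4,2] (-(-3*u^3/2 + 3*u^2/2 + 21*u - 36)) du = 216.
On [2, 3], y = -3*u^3/2 - 3*u^2/2 + 20*u - 31 is on top; that piece has area ∫[2,3] (-3*u^3/2 + 3*u^2/2 + 21*u - 36) du = 13/8.
Total enclosed area = 216 + 13/8 = 1741/8.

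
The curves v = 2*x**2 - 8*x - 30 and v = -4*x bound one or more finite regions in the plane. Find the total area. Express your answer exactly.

512/3

Set the curves equal: 2*x**2 - 8*x - 30 = -4*x, so 2*x**2 - 4*x - 30 = 0, which factors as 2*(x - 5)*(x + 3) = 0. The curves meet at x = -3, 5.
On [-3, 5], v = -4*x is on top; that piece has area ∫[-3,5] (-(2*x**2 - 4*x - 30)) dx = 512/3.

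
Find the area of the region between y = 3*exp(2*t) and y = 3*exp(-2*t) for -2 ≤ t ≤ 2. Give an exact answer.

-6 + 3*exp(-4) + 3*exp(4)

The difference (3*exp(2*t)) - (3*exp(-2*t)) = 3*exp(2*t) - 3*exp(-2*t) changes sign at t = 0 inside [-2, 2], so split the integral there.
∫[-2,0] (3*exp(2*t) - 3*exp(-2*t)) dt = -3*exp(4)/2 - 3*exp(-4)/2 + 3; the area of that piece is -3 + 3*exp(-4)/2 + 3*exp(4)/2.
∫[0,2] (3*exp(2*t) - 3*exp(-2*t)) dt = -3 + 3*exp(-4)/2 + 3*exp(4)/2.
Total area = (-3 + 3*exp(-4)/2 + 3*exp(4)/2) + (-3 + 3*exp(-4)/2 + 3*exp(4)/2) = -6 + 3*exp(-4) + 3*exp(4).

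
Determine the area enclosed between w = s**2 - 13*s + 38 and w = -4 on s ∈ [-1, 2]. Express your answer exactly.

On [-1, 2], (s**2 - 13*s + 38) - (-4) = s**2 - 13*s + 42 is ≥ 0 throughout, so the area is a single integral of |s**2 - 13*s + 42|.
∫[-1,2] (s**2 - 13*s + 42) ds = 219/2.

219/2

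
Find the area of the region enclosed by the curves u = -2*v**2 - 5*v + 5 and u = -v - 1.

64/3

Both boundary curves give u as a function of v, so integrate with respect to v. Setting them equal: -2*v**2 - 4*v + 6 = 0, i.e. -2*(v - 1)*(v + 3) = 0, so they meet at v = -3, 1.
For v in [-3, 1], u = -2*v**2 - 5*v + 5 is on the right; area = ∫[-3,1] (-2*v**2 - 4*v + 6) dv = 64/3.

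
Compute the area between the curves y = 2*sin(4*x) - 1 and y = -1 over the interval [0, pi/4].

On [0, pi/4], (2*sin(4*x) - 1) - (-1) = 2*sin(4*x) is ≥ 0 throughout, so the area is a single integral of |2*sin(4*x)|.
∫[0,pi/4] (2*sin(4*x)) dx = 1.

1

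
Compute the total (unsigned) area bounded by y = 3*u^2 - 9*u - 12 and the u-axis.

125/2

The curve meets the u-axis where 3*u^2 - 9*u - 12 = 0, i.e. 3*(u - 4)*(u + 1) = 0, at u = -1, 4.
On [-1, 4] the curve lies below the axis; ∫[-1,4] (3*u^2 - 9*u - 12) du = -125/2, giving area 125/2.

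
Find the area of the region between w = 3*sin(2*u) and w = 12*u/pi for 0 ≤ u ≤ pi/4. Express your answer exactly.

3/2 - 3*pi/8

On [0, pi/4], (3*sin(2*u)) - (12*u/pi) = -12*u/pi + 3*sin(2*u) is ≥ 0 throughout, so the area is a single integral of |-12*u/pi + 3*sin(2*u)|.
∫[0,pi/4] (-12*u/pi + 3*sin(2*u)) du = 3/2 - 3*pi/8.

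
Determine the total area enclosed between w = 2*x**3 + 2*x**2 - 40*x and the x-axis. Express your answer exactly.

The curve meets the x-axis where 2*x**3 + 2*x**2 - 40*x = 0, i.e. 2*x*(x - 4)*(x + 5) = 0, at x = -5, 0, 4.
On [-5, 0] the curve lies above the axis; ∫[-5,0] (2*x**3 + 2*x**2 - 40*x) dx = 1625/6, giving area 1625/6.
On [0, 4] the curve lies below the axis; ∫[0,4] (2*x**3 + 2*x**2 - 40*x) dx = -448/3, giving area 448/3.
Total area = 1625/6 + 448/3 = 2521/6.

2521/6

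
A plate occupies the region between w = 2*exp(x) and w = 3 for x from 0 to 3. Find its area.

The difference (2*exp(x)) - (3) = 2*exp(x) - 3 changes sign at x = log(3/2) inside [0, 3], so split the integral there.
∫[0,log(3/2)] (2*exp(x) - 3) dx = log(8/27) + 1; the area of that piece is -1 + log(27/8).
∫[log(3/2),3] (2*exp(x) - 3) dx = -12 - 3*log(2) + 3*log(3) + 2*exp(3).
Total area = (-1 + log(27/8)) + (-12 - 3*log(2) + 3*log(3) + 2*exp(3)) = -13 - 6*log(2) + 6*log(3) + 2*exp(3).

-13 - 6*log(2) + 6*log(3) + 2*exp(3)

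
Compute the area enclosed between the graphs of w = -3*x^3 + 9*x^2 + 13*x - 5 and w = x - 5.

393/4

Set the curves equal: -3*x^3 + 9*x^2 + 13*x - 5 = x - 5, so -3*x^3 + 9*x^2 + 12*x = 0, which factors as -3*x*(x - 4)*(x + 1) = 0. The curves meet at x = -1, 0, 4.
On [-1, 0], w = x - 5 is on top; that piece has area ∫[-1,0] (-(-3*x^3 + 9*x^2 + 12*x)) dx = 9/4.
On [0, 4], w = -3*x^3 + 9*x^2 + 13*x - 5 is on top; that piece has area ∫[0,4] (-3*x^3 + 9*x^2 + 12*x) dx = 96.
Total enclosed area = 9/4 + 96 = 393/4.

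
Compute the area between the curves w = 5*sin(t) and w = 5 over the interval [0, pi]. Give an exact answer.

On [0, pi], (5*sin(t)) - (5) = 5*sin(t) - 5 is ≤ 0 throughout, so the area is a single integral of |5*sin(t) - 5|.
∫[0,pi] (5*sin(t) - 5) dt = 10 - 5*pi; the area of that piece is -10 + 5*pi.

-10 + 5*pi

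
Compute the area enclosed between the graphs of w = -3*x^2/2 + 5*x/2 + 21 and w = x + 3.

343/4

Set the curves equal: -3*x^2/2 + 5*x/2 + 21 = x + 3, so -3*x^2/2 + 3*x/2 + 18 = 0, which factors as -3*(x - 4)*(x + 3)/2 = 0. The curves meet at x = -3, 4.
On [-3, 4], w = -3*x^2/2 + 5*x/2 + 21 is on top; that piece has area ∫[-3,4] (-3*x^2/2 + 3*x/2 + 18) dx = 343/4.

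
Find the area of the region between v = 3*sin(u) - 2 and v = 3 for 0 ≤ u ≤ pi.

On [0, pi], (3*sin(u) - 2) - (3) = 3*sin(u) - 5 is ≤ 0 throughout, so the area is a single integral of |3*sin(u) - 5|.
∫[0,pi] (3*sin(u) - 5) du = 6 - 5*pi; the area of that piece is -6 + 5*pi.

-6 + 5*pi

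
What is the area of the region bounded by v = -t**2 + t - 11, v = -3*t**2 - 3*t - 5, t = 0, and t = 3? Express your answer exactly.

The difference (-t**2 + t - 11) - (-3*t**2 - 3*t - 5) = 2*t**2 + 4*t - 6 changes sign at t = 1 inside [0, 3], so split the integral there.
∫[0,1] (2*t**2 + 4*t - 6) dt = -10/3; the area of that piece is 10/3.
∫[1,3] (2*t**2 + 4*t - 6) dt = 64/3.
Total area = 10/3 + 64/3 = 74/3.

74/3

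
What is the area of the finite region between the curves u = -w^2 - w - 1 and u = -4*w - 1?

Both boundary curves give u as a function of w, so integrate with respect to w. Setting them equal: -w^2 + 3*w = 0, i.e. -w*(w - 3) = 0, so they meet at w = 0, 3.
For w in [0, 3], u = -w^2 - w - 1 is on the right; area = ∫[0,3] (-w^2 + 3*w) dw = 9/2.

9/2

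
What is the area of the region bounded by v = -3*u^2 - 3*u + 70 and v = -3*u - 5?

500

Set the curves equal: -3*u^2 - 3*u + 70 = -3*u - 5, so -3*u^2 + 75 = 0, which factors as -3*(u - 5)*(u + 5) = 0. The curves meet at u = -5, 5.
On [-5, 5], v = -3*u^2 - 3*u + 70 is on top; that piece has area ∫[-5,5] (-3*u^2 + 75) du = 500.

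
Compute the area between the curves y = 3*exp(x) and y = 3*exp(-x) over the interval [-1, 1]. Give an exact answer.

-12 + 6*exp(-1) + 6*exp(1)

The difference (3*exp(x)) - (3*exp(-x)) = 3*exp(x) - 3*exp(-x) changes sign at x = 0 inside [-1, 1], so split the integral there.
∫[-1,0] (3*exp(x) - 3*exp(-x)) dx = -3*exp(1) - 3*exp(-1) + 6; the area of that piece is -6 + 3*exp(-1) + 3*exp(1).
∫[0,1] (3*exp(x) - 3*exp(-x)) dx = -6 + 3*exp(-1) + 3*exp(1).
Total area = (-6 + 3*exp(-1) + 3*exp(1)) + (-6 + 3*exp(-1) + 3*exp(1)) = -12 + 6*exp(-1) + 6*exp(1).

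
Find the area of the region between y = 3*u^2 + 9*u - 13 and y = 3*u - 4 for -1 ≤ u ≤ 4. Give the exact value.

97

The difference (3*u^2 + 9*u - 13) - (3*u - 4) = 3*u^2 + 6*u - 9 changes sign at u = 1 inside [-1, 4], so split the integral there.
∫[-1,1] (3*u^2 + 6*u - 9) du = -16; the area of that piece is 16.
∫[1,4] (3*u^2 + 6*u - 9) du = 81.
Total area = 16 + 81 = 97.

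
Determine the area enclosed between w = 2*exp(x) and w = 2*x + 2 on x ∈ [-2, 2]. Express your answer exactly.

-8 - 2*exp(-2) + 2*exp(2)

On [-2, 2], (2*exp(x)) - (2*x + 2) = -2*x + 2*exp(x) - 2 is ≥ 0 throughout, so the area is a single integral of |-2*x + 2*exp(x) - 2|.
∫[-2,2] (-2*x + 2*exp(x) - 2) dx = -8 - 2*exp(-2) + 2*exp(2).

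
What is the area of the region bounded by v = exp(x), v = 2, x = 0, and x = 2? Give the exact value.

-7 + 4*log(2) + exp(2)

The difference (exp(x)) - (2) = exp(x) - 2 changes sign at x = log(2) inside [0, 2], so split the integral there.
∫[0,log(2)] (exp(x) - 2) dx = 1 - log(4); the area of that piece is -1 + log(4).
∫[log(2),2] (exp(x) - 2) dx = -6 + 2*log(2) + exp(2).
Total area = (-1 + log(4)) + (-6 + 2*log(2) + exp(2)) = -7 + 4*log(2) + exp(2).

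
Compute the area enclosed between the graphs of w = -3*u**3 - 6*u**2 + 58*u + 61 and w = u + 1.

Set the curves equal: -3*u**3 - 6*u**2 + 58*u + 61 = u + 1, so -3*u**3 - 6*u**2 + 57*u + 60 = 0, which factors as -3*(u - 4)*(u + 1)*(u + 5) = 0. The curves meet at u = -5, -1, 4.
On [-5, -1], w = u + 1 is on top; that piece has area ∫[-5,-1] (-(-3*u**3 - 6*u**2 + 57*u + 60)) du = 224.
On [-1, 4], w = -3*u**3 - 6*u**2 + 58*u + 61 is on top; that piece has area ∫[-1,4] (-3*u**3 - 6*u**2 + 57*u + 60) du = 1625/4.
Total enclosed area = 224 + 1625/4 = 2521/4.

2521/4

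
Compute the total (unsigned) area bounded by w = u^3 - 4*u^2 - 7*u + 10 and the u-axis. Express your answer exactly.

937/12

The curve meets the u-axis where u^3 - 4*u^2 - 7*u + 10 = 0, i.e. (u - 5)*(u - 1)*(u + 2) = 0, at u = -2, 1, 5.
On [-2, 1] the curve lies above the axis; ∫[-2,1] (u^3 - 4*u^2 - 7*u + 10) du = 99/4, giving area 99/4.
On [1, 5] the curve lies below the axis; ∫[1,5] (u^3 - 4*u^2 - 7*u + 10) du = -160/3, giving area 160/3.
Total area = 99/4 + 160/3 = 937/12.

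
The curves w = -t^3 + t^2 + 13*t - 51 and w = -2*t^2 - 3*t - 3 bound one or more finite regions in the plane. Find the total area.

Set the curves equal: -t^3 + t^2 + 13*t - 51 = -2*t^2 - 3*t - 3, so -t^3 + 3*t^2 + 16*t - 48 = 0, which factors as -(t - 4)*(t - 3)*(t + 4) = 0. The curves meet at t = -4, 3, 4.
On [-4, 3], w = -2*t^2 - 3*t - 3 is on top; that piece has area ∫[-4,3] (-(-t^3 + 3*t^2 + 16*t - 48)) dt = 1029/4.
On [3, 4], w = -t^3 + t^2 + 13*t - 51 is on top; that piece has area ∫[3,4] (-t^3 + 3*t^2 + 16*t - 48) dt = 5/4.
Total enclosed area = 1029/4 + 5/4 = 517/2.

517/2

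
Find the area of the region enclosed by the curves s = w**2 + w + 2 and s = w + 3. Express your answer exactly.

4/3

Both boundary curves give s as a function of w, so integrate with respect to w. Setting them equal: w**2 - 1 = 0, i.e. (w - 1)*(w + 1) = 0, so they meet at w = -1, 1.
For w in [-1, 1], s = w**2 + w + 2 is on the left; area = ∫[-1,1] (-(w**2 - 1)) dw = 4/3.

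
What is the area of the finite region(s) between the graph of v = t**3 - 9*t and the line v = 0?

81/2

The curve meets the t-axis where t**3 - 9*t = 0, i.e. t*(t - 3)*(t + 3) = 0, at t = -3, 0, 3.
On [-3, 0] the curve lies above the axis; ∫[-3,0] (t**3 - 9*t) dt = 81/4, giving area 81/4.
On [0, 3] the curve lies below the axis; ∫[0,3] (t**3 - 9*t) dt = -81/4, giving area 81/4.
Total area = 81/4 + 81/4 = 81/2.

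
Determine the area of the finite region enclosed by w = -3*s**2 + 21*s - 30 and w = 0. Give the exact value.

Set the curves equal: -3*s**2 + 21*s - 30 = 0, so -3*s**2 + 21*s - 30 = 0, which factors as -3*(s - 5)*(s - 2) = 0. The curves meet at s = 2, 5.
On [2, 5], w = -3*s**2 + 21*s - 30 is on top; that piece has area ∫[2,5] (-3*s**2 + 21*s - 30) ds = 27/2.

27/2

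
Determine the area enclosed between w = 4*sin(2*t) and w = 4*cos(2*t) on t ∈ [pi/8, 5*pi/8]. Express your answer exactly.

On [pi/8, 5*pi/8], (4*sin(2*t)) - (4*cos(2*t)) = 4*sin(2*t) - 4*cos(2*t) is ≥ 0 throughout, so the area is a single integral of |4*sin(2*t) - 4*cos(2*t)|.
∫[pi/8,5*pi/8] (4*sin(2*t) - 4*cos(2*t)) dt = 4*sqrt(2).

4*sqrt(2)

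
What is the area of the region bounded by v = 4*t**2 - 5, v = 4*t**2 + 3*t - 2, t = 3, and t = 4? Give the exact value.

On [3, 4], (4*t**2 - 5) - (4*t**2 + 3*t - 2) = -3*t - 3 is ≤ 0 throughout, so the area is a single integral of |-3*t - 3|.
∫[3,4] (-3*t - 3) dt = -27/2; the area of that piece is 27/2.

27/2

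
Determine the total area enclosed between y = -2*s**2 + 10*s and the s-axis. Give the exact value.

The curve meets the s-axis where -2*s**2 + 10*s = 0, i.e. -2*s*(s - 5) = 0, at s = 0, 5.
On [0, 5] the curve lies above the axis; ∫[0,5] (-2*s**2 + 10*s) ds = 125/3, giving area 125/3.

125/3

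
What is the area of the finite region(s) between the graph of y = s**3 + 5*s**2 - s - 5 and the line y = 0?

148/3

The curve meets the s-axis where s**3 + 5*s**2 - s - 5 = 0, i.e. (s - 1)*(s + 1)*(s + 5) = 0, at s = -5, -1, 1.
On [-5, -1] the curve lies above the axis; ∫[-5,-1] (s**3 + 5*s**2 - s - 5) ds = 128/3, giving area 128/3.
On [-1, 1] the curve lies below the axis; ∫[-1,1] (s**3 + 5*s**2 - s - 5) ds = -20/3, giving area 20/3.
Total area = 128/3 + 20/3 = 148/3.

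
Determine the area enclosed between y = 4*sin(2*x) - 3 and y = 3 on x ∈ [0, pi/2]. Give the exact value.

-4 + 3*pi

On [0, pi/2], (4*sin(2*x) - 3) - (3) = 4*sin(2*x) - 6 is ≤ 0 throughout, so the area is a single integral of |4*sin(2*x) - 6|.
∫[0,pi/2] (4*sin(2*x) - 6) dx = 4 - 3*pi; the area of that piece is -4 + 3*pi.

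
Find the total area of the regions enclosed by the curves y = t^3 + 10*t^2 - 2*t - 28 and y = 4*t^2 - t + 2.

Set the curves equal: t^3 + 10*t^2 - 2*t - 28 = 4*t^2 - t + 2, so t^3 + 6*t^2 - t - 30 = 0, which factors as (t - 2)*(t + 3)*(t + 5) = 0. The curves meet at t = -5, -3, 2.
On [-5, -3], y = t^3 + 10*t^2 - 2*t - 28 is on top; that piece has area ∫[-5,-3] (t^3 + 6*t^2 - t - 30) dt = 8.
On [-3, 2], y = 4*t^2 - t + 2 is on top; that piece has area ∫[-3,2] (-(t^3 + 6*t^2 - t - 30)) dt = 375/4.
Total enclosed area = 8 + 375/4 = 407/4.

407/4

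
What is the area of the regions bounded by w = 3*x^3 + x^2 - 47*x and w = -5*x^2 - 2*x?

Set the curves equal: 3*x^3 + x^2 - 47*x = -5*x^2 - 2*x, so 3*x^3 + 6*x^2 - 45*x = 0, which factors as 3*x*(x - 3)*(x + 5) = 0. The curves meet at x = -5, 0, 3.
On [-5, 0], w = 3*x^3 + x^2 - 47*x is on top; that piece has area ∫[-5,0] (3*x^3 + 6*x^2 - 45*x) dx = 1375/4.
On [0, 3], w = -5*x^2 - 2*x is on top; that piece has area ∫[0,3] (-(3*x^3 + 6*x^2 - 45*x)) dx = 351/4.
Total enclosed area = 1375/4 + 351/4 = 863/2.

863/2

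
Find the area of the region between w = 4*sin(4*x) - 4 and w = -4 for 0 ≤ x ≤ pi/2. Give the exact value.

4

The difference (4*sin(4*x) - 4) - (-4) = 4*sin(4*x) changes sign at x = pi/4 inside [0, pi/2], so split the integral there.
∫[0,pi/4] (4*sin(4*x)) dx = 2.
∫[pi/4,pi/2] (4*sin(4*x)) dx = -2; the area of that piece is 2.
Total area = 2 + 2 = 4.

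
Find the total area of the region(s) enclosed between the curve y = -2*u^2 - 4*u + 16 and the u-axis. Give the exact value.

72

The curve meets the u-axis where -2*u^2 - 4*u + 16 = 0, i.e. -2*(u - 2)*(u + 4) = 0, at u = -4, 2.
On [-4, 2] the curve lies above the axis; ∫[-4,2] (-2*u^2 - 4*u + 16) du = 72, giving area 72.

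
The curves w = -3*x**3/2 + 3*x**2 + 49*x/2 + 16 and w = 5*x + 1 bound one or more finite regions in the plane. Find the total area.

Set the curves equal: -3*x**3/2 + 3*x**2 + 49*x/2 + 16 = 5*x + 1, so -3*x**3/2 + 3*x**2 + 39*x/2 + 15 = 0, which factors as -3*(x - 5)*(x + 1)*(x + 2)/2 = 0. The curves meet at x = -2, -1, 5.
On [-2, -1], w = 5*x + 1 is on top; that piece has area ∫[-2,-1] (-(-3*x**3/2 + 3*x**2 + 39*x/2 + 15)) dx = 13/8.
On [-1, 5], w = -3*x**3/2 + 3*x**2 + 49*x/2 + 16 is on top; that piece has area ∫[-1,5] (-3*x**3/2 + 3*x**2 + 39*x/2 + 15) dx = 216.
Total enclosed area = 13/8 + 216 = 1741/8.

1741/8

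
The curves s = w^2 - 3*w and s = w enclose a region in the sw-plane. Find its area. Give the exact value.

Both boundary curves give s as a function of w, so integrate with respect to w. Setting them equal: w^2 - 4*w = 0, i.e. w*(w - 4) = 0, so they meet at w = 0, 4.
For w in [0, 4], s = w^2 - 3*w is on the left; area = ∫[0,4] (-(w^2 - 4*w)) dw = 32/3.

32/3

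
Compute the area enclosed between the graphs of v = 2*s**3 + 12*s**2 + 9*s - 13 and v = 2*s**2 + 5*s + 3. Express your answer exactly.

Set the curves equal: 2*s**3 + 12*s**2 + 9*s - 13 = 2*s**2 + 5*s + 3, so 2*s**3 + 10*s**2 + 4*s - 16 = 0, which factors as 2*(s - 1)*(s + 2)*(s + 4) = 0. The curves meet at s = -4, -2, 1.
On [-4, -2], v = 2*s**3 + 12*s**2 + 9*s - 13 is on top; that piece has area ∫[-4,-2] (2*s**3 + 10*s**2 + 4*s - 16) ds = 32/3.
On [-2, 1], v = 2*s**2 + 5*s + 3 is on top; that piece has area ∫[-2,1] (-(2*s**3 + 10*s**2 + 4*s - 16)) ds = 63/2.
Total enclosed area = 32/3 + 63/2 = 253/6.

253/6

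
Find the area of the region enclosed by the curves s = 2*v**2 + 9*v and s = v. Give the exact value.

64/3

Both boundary curves give s as a function of v, so integrate with respect to v. Setting them equal: 2*v**2 + 8*v = 0, i.e. 2*v*(v + 4) = 0, so they meet at v = -4, 0.
For v in [-4, 0], s = 2*v**2 + 9*v is on the left; area = ∫[-4,0] (-(2*v**2 + 8*v)) dv = 64/3.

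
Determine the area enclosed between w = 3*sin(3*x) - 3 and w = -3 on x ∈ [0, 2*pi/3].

The difference (3*sin(3*x) - 3) - (-3) = 3*sin(3*x) changes sign at x = pi/3 inside [0, 2*pi/3], so split the integral there.
∫[0,pi/3] (3*sin(3*x)) dx = 2.
∫[pi/3,2*pi/3] (3*sin(3*x)) dx = -2; the area of that piece is 2.
Total area = 2 + 2 = 4.

4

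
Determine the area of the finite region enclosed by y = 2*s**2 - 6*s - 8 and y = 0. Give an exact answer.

125/3

Set the curves equal: 2*s**2 - 6*s - 8 = 0, so 2*s**2 - 6*s - 8 = 0, which factors as 2*(s - 4)*(s + 1) = 0. The curves meet at s = -1, 4.
On [-1, 4], y = 0 is on top; that piece has area ∫[-1,4] (-(2*s**2 - 6*s - 8)) ds = 125/3.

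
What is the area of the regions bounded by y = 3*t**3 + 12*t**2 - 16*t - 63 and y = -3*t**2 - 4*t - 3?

937/4

Set the curves equal: 3*t**3 + 12*t**2 - 16*t - 63 = -3*t**2 - 4*t - 3, so 3*t**3 + 15*t**2 - 12*t - 60 = 0, which factors as 3*(t - 2)*(t + 2)*(t + 5) = 0. The curves meet at t = -5, -2, 2.
On [-5, -2], y = 3*t**3 + 12*t**2 - 16*t - 63 is on top; that piece has area ∫[-5,-2] (3*t**3 + 15*t**2 - 12*t - 60) dt = 297/4.
On [-2, 2], y = -3*t**2 - 4*t - 3 is on top; that piece has area ∫[-2,2] (-(3*t**3 + 15*t**2 - 12*t - 60)) dt = 160.
Total enclosed area = 297/4 + 160 = 937/4.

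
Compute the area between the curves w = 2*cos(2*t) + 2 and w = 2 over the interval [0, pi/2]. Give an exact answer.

2

The difference (2*cos(2*t) + 2) - (2) = 2*cos(2*t) changes sign at t = pi/4 inside [0, pi/2], so split the integral there.
∫[0,pi/4] (2*cos(2*t)) dt = 1.
∫[pi/4,pi/2] (2*cos(2*t)) dt = -1; the area of that piece is 1.
Total area = 1 + 1 = 2.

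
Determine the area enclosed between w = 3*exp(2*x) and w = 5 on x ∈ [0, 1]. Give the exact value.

-17/2 - 11*log(3)/2 + log(15)/2 + 9*log(5)/2 + 3*exp(2)/2

The difference (3*exp(2*x)) - (5) = 3*exp(2*x) - 5 changes sign at x = -log(3)/2 + log(5)/2 inside [0, 1], so split the integral there.
∫[0,-log(3)/2 + log(5)/2] (3*exp(2*x) - 5) dx = log(9*sqrt(15)/125) + 1; the area of that piece is -1 + log(25*sqrt(15)/27).
∫[-log(3)/2 + log(5)/2,1] (3*exp(2*x) - 5) dx = -15/2 - 5*log(3)/2 + 5*log(5)/2 + 3*exp(2)/2.
Total area = (-1 + log(25*sqrt(15)/27)) + (-15/2 - 5*log(3)/2 + 5*log(5)/2 + 3*exp(2)/2) = -17/2 - 11*log(3)/2 + log(15)/2 + 9*log(5)/2 + 3*exp(2)/2.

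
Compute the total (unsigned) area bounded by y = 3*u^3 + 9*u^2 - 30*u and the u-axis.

1221/4

The curve meets the u-axis where 3*u^3 + 9*u^2 - 30*u = 0, i.e. 3*u*(u - 2)*(u + 5) = 0, at u = -5, 0, 2.
On [-5, 0] the curve lies above the axis; ∫[-5,0] (3*u^3 + 9*u^2 - 30*u) du = 1125/4, giving area 1125/4.
On [0, 2] the curve lies below the axis; ∫[0,2] (3*u^3 + 9*u^2 - 30*u) du = -24, giving area 24.
Total area = 1125/4 + 24 = 1221/4.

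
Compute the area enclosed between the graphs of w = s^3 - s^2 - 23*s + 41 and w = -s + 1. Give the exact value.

Set the curves equal: s^3 - s^2 - 23*s + 41 = -s + 1, so s^3 - s^2 - 22*s + 40 = 0, which factors as (s - 4)*(s - 2)*(s + 5) = 0. The curves meet at s = -5, 2, 4.
On [-5, 2], w = s^3 - s^2 - 23*s + 41 is on top; that piece has area ∫[-5,2] (s^3 - s^2 - 22*s + 40) ds = 3773/12.
On [2, 4], w = -s + 1 is on top; that piece has area ∫[2,4] (-(s^3 - s^2 - 22*s + 40)) ds = 32/3.
Total enclosed area = 3773/12 + 32/3 = 3901/12.

3901/12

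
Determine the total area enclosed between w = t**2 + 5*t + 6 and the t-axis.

1/6

The curve meets the t-axis where t**2 + 5*t + 6 = 0, i.e. (t + 2)*(t + 3) = 0, at t = -3, -2.
On [-3, -2] the curve lies below the axis; ∫[-3,-2] (t**2 + 5*t + 6) dt = -1/6, giving area 1/6.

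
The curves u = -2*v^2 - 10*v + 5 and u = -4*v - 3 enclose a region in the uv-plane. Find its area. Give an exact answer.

125/3

Both boundary curves give u as a function of v, so integrate with respect to v. Setting them equal: -2*v^2 - 6*v + 8 = 0, i.e. -2*(v - 1)*(v + 4) = 0, so they meet at v = -4, 1.
For v in [-4, 1], u = -2*v^2 - 10*v + 5 is on the right; area = ∫[-4,1] (-2*v^2 - 6*v + 8) dv = 125/3.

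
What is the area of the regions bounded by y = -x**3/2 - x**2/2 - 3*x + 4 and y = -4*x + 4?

Set the curves equal: -x**3/2 - x**2/2 - 3*x + 4 = -4*x + 4, so -x**3/2 - x**2/2 + x = 0, which factors as -x*(x - 1)*(x + 2)/2 = 0. The curves meet at x = -2, 0, 1.
On [-2, 0], y = -4*x + 4 is on top; that piece has area ∫[-2,0] (-(-x**3/2 - x**2/2 + x)) dx = 4/3.
On [0, 1], y = -x**3/2 - x**2/2 - 3*x + 4 is on top; that piece has area ∫[0,1] (-x**3/2 - x**2/2 + x) dx = 5/24.
Total enclosed area = 4/3 + 5/24 = 37/24.

37/24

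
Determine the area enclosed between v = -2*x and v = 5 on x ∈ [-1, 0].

4

On [-1, 0], (-2*x) - (5) = -2*x - 5 is ≤ 0 throughout, so the area is a single integral of |-2*x - 5|.
∫[-1,0] (-2*x - 5) dx = -4; the area of that piece is 4.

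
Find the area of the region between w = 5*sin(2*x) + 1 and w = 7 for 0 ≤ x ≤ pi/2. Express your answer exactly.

On [0, pi/2], (5*sin(2*x) + 1) - (7) = 5*sin(2*x) - 6 is ≤ 0 throughout, so the area is a single integral of |5*sin(2*x) - 6|.
∫[0,pi/2] (5*sin(2*x) - 6) dx = 5 - 3*pi; the area of that piece is -5 + 3*pi.

-5 + 3*pi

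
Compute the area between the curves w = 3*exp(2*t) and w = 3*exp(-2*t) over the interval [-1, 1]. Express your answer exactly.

-6 + 3*exp(-2) + 3*exp(2)

The difference (3*exp(2*t)) - (3*exp(-2*t)) = 3*exp(2*t) - 3*exp(-2*t) changes sign at t = 0 inside [-1, 1], so split the integral there.
∫[-1,0] (3*exp(2*t) - 3*exp(-2*t)) dt = -3*exp(2)/2 - 3*exp(-2)/2 + 3; the area of that piece is -3 + 3*exp(-2)/2 + 3*exp(2)/2.
∫[0,1] (3*exp(2*t) - 3*exp(-2*t)) dt = -3 + 3*exp(-2)/2 + 3*exp(2)/2.
Total area = (-3 + 3*exp(-2)/2 + 3*exp(2)/2) + (-3 + 3*exp(-2)/2 + 3*exp(2)/2) = -6 + 3*exp(-2) + 3*exp(2).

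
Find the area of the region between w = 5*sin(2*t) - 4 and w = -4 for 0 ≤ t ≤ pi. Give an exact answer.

The difference (5*sin(2*t) - 4) - (-4) = 5*sin(2*t) changes sign at t = pi/2 inside [0, pi], so split the integral there.
∫[0,pi/2] (5*sin(2*t)) dt = 5.
∫[pi/2,pi] (5*sin(2*t)) dt = -5; the area of that piece is 5.
Total area = 5 + 5 = 10.

10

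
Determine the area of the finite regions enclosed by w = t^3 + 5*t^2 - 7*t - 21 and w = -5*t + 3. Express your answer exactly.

443/6

Set the curves equal: t^3 + 5*t^2 - 7*t - 21 = -5*t + 3, so t^3 + 5*t^2 - 2*t - 24 = 0, which factors as (t - 2)*(t + 3)*(t + 4) = 0. The curves meet at t = -4, -3, 2.
On [-4, -3], w = t^3 + 5*t^2 - 7*t - 21 is on top; that piece has area ∫[-4,-3] (t^3 + 5*t^2 - 2*t - 24) dt = 11/12.
On [-3, 2], w = -5*t + 3 is on top; that piece has area ∫[-3,2] (-(t^3 + 5*t^2 - 2*t - 24)) dt = 875/12.
Total enclosed area = 11/12 + 875/12 = 443/6.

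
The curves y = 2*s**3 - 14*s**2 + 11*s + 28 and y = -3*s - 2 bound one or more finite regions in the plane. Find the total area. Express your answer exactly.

296/3

Set the curves equal: 2*s**3 - 14*s**2 + 11*s + 28 = -3*s - 2, so 2*s**3 - 14*s**2 + 14*s + 30 = 0, which factors as 2*(s - 5)*(s - 3)*(s + 1) = 0. The curves meet at s = -1, 3, 5.
On [-1, 3], y = 2*s**3 - 14*s**2 + 11*s + 28 is on top; that piece has area ∫[-1,3] (2*s**3 - 14*s**2 + 14*s + 30) ds = 256/3.
On [3, 5], y = -3*s - 2 is on top; that piece has area ∫[3,5] (-(2*s**3 - 14*s**2 + 14*s + 30)) ds = 40/3.
Total enclosed area = 256/3 + 40/3 = 296/3.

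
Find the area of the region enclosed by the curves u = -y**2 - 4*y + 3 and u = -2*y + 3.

Both boundary curves give u as a function of y, so integrate with respect to y. Setting them equal: -y**2 - 2*y = 0, i.e. -y*(y + 2) = 0, so they meet at y = -2, 0.
For y in [-2, 0], u = -y**2 - 4*y + 3 is on the right; area = ∫[-2,0] (-y**2 - 2*y) dy = 4/3.

4/3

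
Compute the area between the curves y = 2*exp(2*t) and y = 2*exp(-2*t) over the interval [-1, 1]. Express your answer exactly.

-4 + 2*exp(-2) + 2*exp(2)

The difference (2*exp(2*t)) - (2*exp(-2*t)) = 2*exp(2*t) - 2*exp(-2*t) changes sign at t = 0 inside [-1, 1], so split the integral there.
∫[-1,0] (2*exp(2*t) - 2*exp(-2*t)) dt = -exp(2) - exp(-2) + 2; the area of that piece is -2 + exp(-2) + exp(2).
∫[0,1] (2*exp(2*t) - 2*exp(-2*t)) dt = -2 + exp(-2) + exp(2).
Total area = (-2 + exp(-2) + exp(2)) + (-2 + exp(-2) + exp(2)) = -4 + 2*exp(-2) + 2*exp(2).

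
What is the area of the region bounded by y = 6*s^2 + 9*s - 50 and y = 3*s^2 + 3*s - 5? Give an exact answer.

256

Set the curves equal: 6*s^2 + 9*s - 50 = 3*s^2 + 3*s - 5, so 3*s^2 + 6*s - 45 = 0, which factors as 3*(s - 3)*(s + 5) = 0. The curves meet at s = -5, 3.
On [-5, 3], y = 3*s^2 + 3*s - 5 is on top; that piece has area ∫[-5,3] (-(3*s^2 + 6*s - 45)) ds = 256.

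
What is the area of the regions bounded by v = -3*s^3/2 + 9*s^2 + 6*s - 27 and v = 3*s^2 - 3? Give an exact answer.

74

Set the curves equal: -3*s^3/2 + 9*s^2 + 6*s - 27 = 3*s^2 - 3, so -3*s^3/2 + 6*s^2 + 6*s - 24 = 0, which factors as -3*(s - 4)*(s - 2)*(s + 2)/2 = 0. The curves meet at s = -2, 2, 4.
On [-2, 2], v = 3*s^2 - 3 is on top; that piece has area ∫[-2,2] (-(-3*s^3/2 + 6*s^2 + 6*s - 24)) ds = 64.
On [2, 4], v = -3*s^3/2 + 9*s^2 + 6*s - 27 is on top; that piece has area ∫[2,4] (-3*s^3/2 + 6*s^2 + 6*s - 24) ds = 10.
Total enclosed area = 64 + 10 = 74.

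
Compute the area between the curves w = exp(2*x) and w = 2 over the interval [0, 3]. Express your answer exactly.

The difference (exp(2*x)) - (2) = exp(2*x) - 2 changes sign at x = log(2)/2 inside [0, 3], so split the integral there.
∫[0,log(2)/2] (exp(2*x) - 2) dx = 1/2 - log(2); the area of that piece is -1/2 + log(2).
∫[log(2)/2,3] (exp(2*x) - 2) dx = -7 + log(2) + exp(6)/2.
Total area = (-1/2 + log(2)) + (-7 + log(2) + exp(6)/2) = -15/2 + 2*log(2) + exp(6)/2.

-15/2 + 2*log(2) + exp(6)/2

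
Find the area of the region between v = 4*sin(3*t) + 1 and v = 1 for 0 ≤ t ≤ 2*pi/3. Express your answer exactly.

The difference (4*sin(3*t) + 1) - (1) = 4*sin(3*t) changes sign at t = pi/3 inside [0, 2*pi/3], so split the integral there.
∫[0,pi/3] (4*sin(3*t)) dt = 8/3.
∫[pi/3,2*pi/3] (4*sin(3*t)) dt = -8/3; the area of that piece is 8/3.
Total area = 8/3 + 8/3 = 16/3.

16/3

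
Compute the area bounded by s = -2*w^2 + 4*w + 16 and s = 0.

72

Both boundary curves give s as a function of w, so integrate with respect to w. Setting them equal: -2*w^2 + 4*w + 16 = 0, i.e. -2*(w - 4)*(w + 2) = 0, so they meet at w = -2, 4.
For w in [-2, 4], s = -2*w^2 + 4*w + 16 is on the right; area = ∫[-2,4] (-2*w^2 + 4*w + 16) dw = 72.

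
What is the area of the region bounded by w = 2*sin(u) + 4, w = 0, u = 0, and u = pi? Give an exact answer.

On [0, pi], (2*sin(u) + 4) - (0) = 2*sin(u) + 4 is ≥ 0 throughout, so the area is a single integral of |2*sin(u) + 4|.
∫[0,pi] (2*sin(u) + 4) du = 4 + 4*pi.

4 + 4*pi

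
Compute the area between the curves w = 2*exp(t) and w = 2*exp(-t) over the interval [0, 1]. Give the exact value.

On [0, 1], (2*exp(t)) - (2*exp(-t)) = 2*exp(t) - 2*exp(-t) is ≥ 0 throughout, so the area is a single integral of |2*exp(t) - 2*exp(-t)|.
∫[0,1] (2*exp(t) - 2*exp(-t)) dt = -4 + 2*exp(-1) + 2*exp(1).

-4 + 2*exp(-1) + 2*exp(1)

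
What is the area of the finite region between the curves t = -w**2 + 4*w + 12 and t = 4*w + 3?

36

Both boundary curves give t as a function of w, so integrate with respect to w. Setting them equal: -w**2 + 9 = 0, i.e. -(w - 3)*(w + 3) = 0, so they meet at w = -3, 3.
For w in [-3, 3], t = -w**2 + 4*w + 12 is on the right; area = ∫[-3,3] (-w**2 + 9) dw = 36.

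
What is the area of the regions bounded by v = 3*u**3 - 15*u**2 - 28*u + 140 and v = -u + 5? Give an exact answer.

Set the curves equal: 3*u**3 - 15*u**2 - 28*u + 140 = -u + 5, so 3*u**3 - 15*u**2 - 27*u + 135 = 0, which factors as 3*(u - 5)*(u - 3)*(u + 3) = 0. The curves meet at u = -3, 3, 5.
On [-3, 3], v = 3*u**3 - 15*u**2 - 28*u + 140 is on top; that piece has area ∫[-3,3] (3*u**3 - 15*u**2 - 27*u + 135) du = 540.
On [3, 5], v = -u + 5 is on top; that piece has area ∫[3,5] (-(3*u**3 - 15*u**2 - 27*u + 135)) du = 28.
Total enclosed area = 540 + 28 = 568.

568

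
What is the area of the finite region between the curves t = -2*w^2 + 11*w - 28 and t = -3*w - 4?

Both boundary curves give t as a function of w, so integrate with respect to w. Setting them equal: -2*w^2 + 14*w - 24 = 0, i.e. -2*(w - 4)*(w - 3) = 0, so they meet at w = 3, 4.
For w in [3, 4], t = -2*w^2 + 11*w - 28 is on the right; area = ∫[3,4] (-2*w^2 + 14*w - 24) dw = 1/3.

1/3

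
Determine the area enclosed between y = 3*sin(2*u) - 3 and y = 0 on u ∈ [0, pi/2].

On [0, pi/2], (3*sin(2*u) - 3) - (0) = 3*sin(2*u) - 3 is ≤ 0 throughout, so the area is a single integral of |3*sin(2*u) - 3|.
∫[0,pi/2] (3*sin(2*u) - 3) du = 3 - 3*pi/2; the area of that piece is -3 + 3*pi/2.

-3 + 3*pi/2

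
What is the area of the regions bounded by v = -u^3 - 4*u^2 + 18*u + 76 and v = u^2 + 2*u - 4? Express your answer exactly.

5137/12

Set the curves equal: -u^3 - 4*u^2 + 18*u + 76 = u^2 + 2*u - 4, so -u^3 - 5*u^2 + 16*u + 80 = 0, which factors as -(u - 4)*(u + 4)*(u + 5) = 0. The curves meet at u = -5, -4, 4.
On [-5, -4], v = u^2 + 2*u - 4 is on top; that piece has area ∫[-5,-4] (-(-u^3 - 5*u^2 + 16*u + 80)) du = 17/12.
On [-4, 4], v = -u^3 - 4*u^2 + 18*u + 76 is on top; that piece has area ∫[-4,4] (-u^3 - 5*u^2 + 16*u + 80) du = 1280/3.
Total enclosed area = 17/12 + 1280/3 = 5137/12.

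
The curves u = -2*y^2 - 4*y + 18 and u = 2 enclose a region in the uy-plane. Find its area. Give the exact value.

72

Both boundary curves give u as a function of y, so integrate with respect to y. Setting them equal: -2*y^2 - 4*y + 16 = 0, i.e. -2*(y - 2)*(y + 4) = 0, so they meet at y = -4, 2.
For y in [-4, 2], u = -2*y^2 - 4*y + 18 is on the right; area = ∫[-4,2] (-2*y^2 - 4*y + 16) dy = 72.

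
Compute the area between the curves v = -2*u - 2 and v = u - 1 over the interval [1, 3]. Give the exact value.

On [1, 3], (-2*u - 2) - (u - 1) = -3*u - 1 is ≤ 0 throughout, so the area is a single integral of |-3*u - 1|.
∫[1,3] (-3*u - 1) du = -14; the area of that piece is 14.

14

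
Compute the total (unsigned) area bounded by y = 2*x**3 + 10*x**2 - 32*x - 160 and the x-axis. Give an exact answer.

The curve meets the x-axis where 2*x**3 + 10*x**2 - 32*x - 160 = 0, i.e. 2*(x - 4)*(x + 4)*(x + 5) = 0, at x = -5, -4, 4.
On [-5, -4] the curve lies above the axis; ∫[-5,-4] (2*x**3 + 10*x**2 - 32*x - 160) dx = 17/6, giving area 17/6.
On [-4, 4] the curve lies below the axis; ∫[-4,4] (2*x**3 + 10*x**2 - 32*x - 160) dx = -2560/3, giving area 2560/3.
Total area = 17/6 + 2560/3 = 5137/6.

5137/6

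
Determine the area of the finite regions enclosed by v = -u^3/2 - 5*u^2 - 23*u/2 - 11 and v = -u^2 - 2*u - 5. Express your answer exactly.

37/24

Set the curves equal: -u^3/2 - 5*u^2 - 23*u/2 - 11 = -u^2 - 2*u - 5, so -u^3/2 - 4*u^2 - 19*u/2 - 6 = 0, which factors as -(u + 1)*(u + 3)*(u + 4)/2 = 0. The curves meet at u = -4, -3, -1.
On [-4, -3], v = -u^2 - 2*u - 5 is on top; that piece has area ∫[-4,-3] (-(-u^3/2 - 4*u^2 - 19*u/2 - 6)) du = 5/24.
On [-3, -1], v = -u^3/2 - 5*u^2 - 23*u/2 - 11 is on top; that piece has area ∫[-3,-1] (-u^3/2 - 4*u^2 - 19*u/2 - 6) du = 4/3.
Total enclosed area = 5/24 + 4/3 = 37/24.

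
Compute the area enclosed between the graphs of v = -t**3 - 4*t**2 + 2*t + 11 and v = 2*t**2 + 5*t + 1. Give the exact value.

81/2

Set the curves equal: -t**3 - 4*t**2 + 2*t + 11 = 2*t**2 + 5*t + 1, so -t**3 - 6*t**2 - 3*t + 10 = 0, which factors as -(t - 1)*(t + 2)*(t + 5) = 0. The curves meet at t = -5, -2, 1.
On [-5, -2], v = 2*t**2 + 5*t + 1 is on top; that piece has area ∫[-5,-2] (-(-t**3 - 6*t**2 - 3*t + 10)) dt = 81/4.
On [-2, 1], v = -t**3 - 4*t**2 + 2*t + 11 is on top; that piece has area ∫[-2,1] (-t**3 - 6*t**2 - 3*t + 10) dt = 81/4.
Total enclosed area = 81/4 + 81/4 = 81/2.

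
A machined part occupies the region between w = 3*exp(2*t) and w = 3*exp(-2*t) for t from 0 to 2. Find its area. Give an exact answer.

-3 + 3*exp(-4)/2 + 3*exp(4)/2

On [0, 2], (3*exp(2*t)) - (3*exp(-2*t)) = 3*exp(2*t) - 3*exp(-2*t) is ≥ 0 throughout, so the area is a single integral of |3*exp(2*t) - 3*exp(-2*t)|.
∫[0,2] (3*exp(2*t) - 3*exp(-2*t)) dt = -3 + 3*exp(-4)/2 + 3*exp(4)/2.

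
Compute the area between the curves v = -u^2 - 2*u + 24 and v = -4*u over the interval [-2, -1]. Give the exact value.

On [-2, -1], (-u^2 - 2*u + 24) - (-4*u) = -u^2 + 2*u + 24 is ≥ 0 throughout, so the area is a single integral of |-u^2 + 2*u + 24|.
∫[-2,-1] (-u^2 + 2*u + 24) du = 56/3.

56/3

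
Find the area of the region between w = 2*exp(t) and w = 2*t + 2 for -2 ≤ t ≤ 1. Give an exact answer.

On [-2, 1], (2*exp(t)) - (2*t + 2) = -2*t + 2*exp(t) - 2 is ≥ 0 throughout, so the area is a single integral of |-2*t + 2*exp(t) - 2|.
∫[-2,1] (-2*t + 2*exp(t) - 2) dt = -3 - 2*exp(-2) + 2*exp(1).

-3 - 2*exp(-2) + 2*exp(1)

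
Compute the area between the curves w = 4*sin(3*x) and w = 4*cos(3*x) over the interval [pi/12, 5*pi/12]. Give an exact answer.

On [pi/12, 5*pi/12], (4*sin(3*x)) - (4*cos(3*x)) = 4*sin(3*x) - 4*cos(3*x) is ≥ 0 throughout, so the area is a single integral of |4*sin(3*x) - 4*cos(3*x)|.
∫[pi/12,5*pi/12] (4*sin(3*x) - 4*cos(3*x)) dx = 8*sqrt(2)/3.

8*sqrt(2)/3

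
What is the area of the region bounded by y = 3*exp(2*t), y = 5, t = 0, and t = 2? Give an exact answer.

-27/2 - 11*log(3)/2 + log(15)/2 + 9*log(5)/2 + 3*exp(4)/2

The difference (3*exp(2*t)) - (5) = 3*exp(2*t) - 5 changes sign at t = -log(3)/2 + log(5)/2 inside [0, 2], so split the integral there.
∫[0,-log(3)/2 + log(5)/2] (3*exp(2*t) - 5) dt = log(9*sqrt(15)/125) + 1; the area of that piece is -1 + log(25*sqrt(15)/27).
∫[-log(3)/2 + log(5)/2,2] (3*exp(2*t) - 5) dt = -25/2 - 5*log(3)/2 + 5*log(5)/2 + 3*exp(4)/2.
Total area = (-1 + log(25*sqrt(15)/27)) + (-25/2 - 5*log(3)/2 + 5*log(5)/2 + 3*exp(4)/2) = -27/2 - 11*log(3)/2 + log(15)/2 + 9*log(5)/2 + 3*exp(4)/2.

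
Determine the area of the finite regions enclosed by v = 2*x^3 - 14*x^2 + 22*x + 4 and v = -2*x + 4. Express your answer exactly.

71/3

Set the curves equal: 2*x^3 - 14*x^2 + 22*x + 4 = -2*x + 4, so 2*x^3 - 14*x^2 + 24*x = 0, which factors as 2*x*(x - 4)*(x - 3) = 0. The curves meet at x = 0, 3, 4.
On [0, 3], v = 2*x^3 - 14*x^2 + 22*x + 4 is on top; that piece has area ∫[0,3] (2*x^3 - 14*x^2 + 24*x) dx = 45/2.
On [3, 4], v = -2*x + 4 is on top; that piece has area ∫[3,4] (-(2*x^3 - 14*x^2 + 24*x)) dx = 7/6.
Total enclosed area = 45/2 + 7/6 = 71/3.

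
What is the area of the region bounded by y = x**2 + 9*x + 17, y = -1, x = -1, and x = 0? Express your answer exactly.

On [-1, 0], (x**2 + 9*x + 17) - (-1) = x**2 + 9*x + 18 is ≥ 0 throughout, so the area is a single integral of |x**2 + 9*x + 18|.
∫[-1,0] (x**2 + 9*x + 18) dx = 83/6.

83/6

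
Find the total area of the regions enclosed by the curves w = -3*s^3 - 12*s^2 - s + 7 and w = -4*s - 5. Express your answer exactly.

253/4

Set the curves equal: -3*s^3 - 12*s^2 - s + 7 = -4*s - 5, so -3*s^3 - 12*s^2 + 3*s + 12 = 0, which factors as -3*(s - 1)*(s + 1)*(s + 4) = 0. The curves meet at s = -4, -1, 1.
On [-4, -1], w = -4*s - 5 is on top; that piece has area ∫[-4,-1] (-(-3*s^3 - 12*s^2 + 3*s + 12)) ds = 189/4.
On [-1, 1], w = -3*s^3 - 12*s^2 - s + 7 is on top; that piece has area ∫[-1,1] (-3*s^3 - 12*s^2 + 3*s + 12) ds = 16.
Total enclosed area = 189/4 + 16 = 253/4.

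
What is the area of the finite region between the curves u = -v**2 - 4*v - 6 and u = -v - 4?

1/6

Both boundary curves give u as a function of v, so integrate with respect to v. Setting them equal: -v**2 - 3*v - 2 = 0, i.e. -(v + 1)*(v + 2) = 0, so they meet at v = -2, -1.
For v in [-2, -1], u = -v**2 - 4*v - 6 is on the right; area = ∫[-2,-1] (-v**2 - 3*v - 2) dv = 1/6.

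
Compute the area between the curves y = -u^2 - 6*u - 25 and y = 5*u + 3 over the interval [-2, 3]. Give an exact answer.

1075/6

On [-2, 3], (-u^2 - 6*u - 25) - (5*u + 3) = -u^2 - 11*u - 28 is ≤ 0 throughout, so the area is a single integral of |-u^2 - 11*u - 28|.
∫[-2,3] (-u^2 - 11*u - 28) du = -1075/6; the area of that piece is 1075/6.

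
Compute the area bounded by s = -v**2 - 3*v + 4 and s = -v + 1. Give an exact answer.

Both boundary curves give s as a function of v, so integrate with respect to v. Setting them equal: -v**2 - 2*v + 3 = 0, i.e. -(v - 1)*(v + 3) = 0, so they meet at v = -3, 1.
For v in [-3, 1], s = -v**2 - 3*v + 4 is on the right; area = ∫[-3,1] (-v**2 - 2*v + 3) dv = 32/3.

32/3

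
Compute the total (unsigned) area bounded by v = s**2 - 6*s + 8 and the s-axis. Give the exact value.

4/3

The curve meets the s-axis where s**2 - 6*s + 8 = 0, i.e. (s - 4)*(s - 2) = 0, at s = 2, 4.
On [2, 4] the curve lies below the axis; ∫[2,4] (s**2 - 6*s + 8) ds = -4/3, giving area 4/3.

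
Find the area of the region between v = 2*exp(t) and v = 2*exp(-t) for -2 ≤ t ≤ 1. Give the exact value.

The difference (2*exp(t)) - (2*exp(-t)) = 2*exp(t) - 2*exp(-t) changes sign at t = 0 inside [-2, 1], so split the integral there.
∫[-2,0] (2*exp(t) - 2*exp(-t)) dt = -2*exp(2) - 2*exp(-2) + 4; the area of that piece is -4 + 2*exp(-2) + 2*exp(2).
∫[0,1] (2*exp(t) - 2*exp(-t)) dt = -4 + 2*exp(-1) + 2*exp(1).
Total area = (-4 + 2*exp(-2) + 2*exp(2)) + (-4 + 2*exp(-1) + 2*exp(1)) = -8 + 2*exp(-2) + 2*exp(-1) + 2*exp(1) + 2*exp(2).

-8 + 2*exp(-2) + 2*exp(-1) + 2*exp(1) + 2*exp(2)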